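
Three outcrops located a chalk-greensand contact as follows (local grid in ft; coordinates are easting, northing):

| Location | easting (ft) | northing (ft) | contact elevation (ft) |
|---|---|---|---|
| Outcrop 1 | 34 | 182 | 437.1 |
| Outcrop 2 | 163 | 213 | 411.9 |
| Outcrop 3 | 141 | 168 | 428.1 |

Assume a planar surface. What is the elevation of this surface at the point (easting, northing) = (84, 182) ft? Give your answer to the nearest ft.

Two edge vectors: Outcrop 1→Outcrop 2 = (129, 31, -25.2), Outcrop 1→Outcrop 3 = (107, -14, -9).
Normal n = (Outcrop 1→Outcrop 2) × (Outcrop 1→Outcrop 3) = (-631.8, -1535.4, -5123).
So ∂z/∂easting = −n_x/n_z = −0.12333 and ∂z/∂northing = −n_y/n_z = −0.29971.
Intercept c from Outcrop 1: 437.1 + 4.19 + 54.55 = 495.84.
At (84, 182): z = −10.4 − 54.5 + 495.84 = 430.9 ft.

431 ft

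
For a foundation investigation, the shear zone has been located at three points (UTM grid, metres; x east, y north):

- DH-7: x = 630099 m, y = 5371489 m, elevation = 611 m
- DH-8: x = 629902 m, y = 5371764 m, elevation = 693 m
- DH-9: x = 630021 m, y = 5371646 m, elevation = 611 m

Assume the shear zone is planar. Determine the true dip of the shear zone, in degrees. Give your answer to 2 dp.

56.60°

Two edge vectors: DH-7→DH-8 = (-197, 275, 82), DH-7→DH-9 = (-78, 157, 0).
Normal n = (DH-7→DH-8) × (DH-7→DH-9) = (-12874, -6396, -9479).
So ∂z/∂x = −n_x/n_z = −1.35816 and ∂z/∂y = −n_y/n_z = −0.67475.
Gradient magnitude |∇z| = √(a² + b²) = √(1.84460 + 0.45529) = 1.51654.
True dip = arctan(1.51654) = 56.60°, dipping toward ENE (azimuth ≈ 064°).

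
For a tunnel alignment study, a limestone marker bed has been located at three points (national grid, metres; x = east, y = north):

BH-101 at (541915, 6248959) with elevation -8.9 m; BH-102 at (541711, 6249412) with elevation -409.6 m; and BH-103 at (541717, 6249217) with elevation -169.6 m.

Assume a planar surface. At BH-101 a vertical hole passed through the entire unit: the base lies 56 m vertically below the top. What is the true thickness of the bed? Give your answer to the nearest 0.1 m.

Two edge vectors: BH-101→BH-102 = (-204, 453, -400.7), BH-101→BH-103 = (-198, 258, -160.7).
Normal n = (BH-101→BH-102) × (BH-101→BH-103) = (30583.5, 46555.8, 37062).
So ∂z/∂x = −n_x/n_z = −0.82520 and ∂z/∂y = −n_y/n_z = −1.25616.
|∇z| = √(a²+b²) = 1.50296, so dip δ = arctan(1.50296) = 56.36°.
True thickness = vertical thickness × cos δ = 56 × cos 56.36° = 31.0 m.

31.0 m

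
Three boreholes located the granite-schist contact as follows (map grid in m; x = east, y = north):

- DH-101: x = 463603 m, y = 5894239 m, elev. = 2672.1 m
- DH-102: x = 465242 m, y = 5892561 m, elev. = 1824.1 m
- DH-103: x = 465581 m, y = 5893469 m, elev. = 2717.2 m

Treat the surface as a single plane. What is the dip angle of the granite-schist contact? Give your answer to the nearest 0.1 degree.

Let the plane be z = a·x + b·y + c.
DH-102−DH-101: 1639a − 1678b = −848;  DH-103−DH-101: 1978a − 770b = 45.1.
Solving gives a = 0.35421, b = 0.85135.
Gradient magnitude |∇z| = √(a² + b²) = √(0.12547 + 0.72479) = 0.92209.
True dip = arctan(0.92209) = 42.7°, dipping toward SSW (azimuth ≈ 203°).

42.7°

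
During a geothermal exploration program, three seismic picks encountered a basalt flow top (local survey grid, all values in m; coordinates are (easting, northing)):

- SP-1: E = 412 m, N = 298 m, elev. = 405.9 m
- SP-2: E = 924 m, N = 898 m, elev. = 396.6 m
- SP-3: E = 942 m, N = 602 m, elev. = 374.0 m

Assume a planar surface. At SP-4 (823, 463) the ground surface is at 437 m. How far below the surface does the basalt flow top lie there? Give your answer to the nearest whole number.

61 m

Two edge vectors: SP-1→SP-2 = (512, 600, -9.3), SP-1→SP-3 = (530, 304, -31.9).
Normal n = (SP-1→SP-2) × (SP-1→SP-3) = (-16312.8, 11403.8, -162352).
So ∂z/∂E = −n_x/n_z = −0.10048 and ∂z/∂N = −n_y/n_z = 0.07024.
Intercept c from SP-1: 405.9 + 41.40 − 20.93 = 426.37.
At (823, 463): z_contact = −82.7 + 32.5 + 426.37 = 376.2 m.
Depth below ground = 437 − 376.2 = 61 m.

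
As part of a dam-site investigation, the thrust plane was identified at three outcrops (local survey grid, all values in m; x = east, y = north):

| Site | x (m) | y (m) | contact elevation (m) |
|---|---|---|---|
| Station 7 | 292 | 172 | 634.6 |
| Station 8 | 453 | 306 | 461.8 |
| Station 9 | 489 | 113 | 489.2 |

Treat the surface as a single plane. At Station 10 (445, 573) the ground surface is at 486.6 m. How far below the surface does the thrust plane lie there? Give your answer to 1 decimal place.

Two edge vectors: Station 7→Station 8 = (161, 134, -172.8), Station 7→Station 9 = (197, -59, -145.4).
Normal n = (Station 7→Station 8) × (Station 7→Station 9) = (-29678.8, -10632.2, -35897).
So ∂z/∂x = −n_x/n_z = −0.82678 and ∂z/∂y = −n_y/n_z = −0.29619.
Intercept c from Station 7: 634.6 + 241.42 + 50.94 = 926.96.
At (445, 573): z_contact = −367.92 − 169.71 + 926.96 = 389.33 m.
Depth below ground = 486.6 − 389.33 = 97.3 m.

97.3 m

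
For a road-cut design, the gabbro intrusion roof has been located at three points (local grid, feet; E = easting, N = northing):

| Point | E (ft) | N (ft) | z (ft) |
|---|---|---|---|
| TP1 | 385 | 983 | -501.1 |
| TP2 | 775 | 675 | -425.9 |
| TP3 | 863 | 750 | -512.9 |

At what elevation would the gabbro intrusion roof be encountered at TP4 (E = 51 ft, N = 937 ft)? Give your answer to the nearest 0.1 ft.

-342.6 ft

Two edge vectors: TP1→TP2 = (390, -308, 75.2), TP1→TP3 = (478, -233, -11.8).
Normal n = (TP1→TP2) × (TP1→TP3) = (21156, 40547.6, 56354).
So ∂z/∂E = −n_x/n_z = −0.37541 and ∂z/∂N = −n_y/n_z = −0.71952.
Intercept c from TP1: -501.1 + 144.53 + 707.28 = 350.72.
At (51, 937): z = −19.1 − 674.2 + 350.72 = -342.6 ft.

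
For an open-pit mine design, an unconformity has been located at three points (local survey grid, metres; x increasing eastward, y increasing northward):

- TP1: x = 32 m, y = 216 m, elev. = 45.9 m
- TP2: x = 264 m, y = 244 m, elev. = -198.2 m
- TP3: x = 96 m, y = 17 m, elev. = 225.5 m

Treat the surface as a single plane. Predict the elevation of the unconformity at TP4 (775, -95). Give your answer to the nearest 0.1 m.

Let the plane be z = a·x + b·y + c.
TP2−TP1: 232a + 28b = −244.1;  TP3−TP1: 64a − 199b = 179.6.
Solving gives a = −0.90799, b = −1.19453.
Then c = 45.9 − a·32 − b·216 = 332.97.
At (775, -95): z = −703.7 + 113.5 + 332.97 = -257.2 m.

-257.2 m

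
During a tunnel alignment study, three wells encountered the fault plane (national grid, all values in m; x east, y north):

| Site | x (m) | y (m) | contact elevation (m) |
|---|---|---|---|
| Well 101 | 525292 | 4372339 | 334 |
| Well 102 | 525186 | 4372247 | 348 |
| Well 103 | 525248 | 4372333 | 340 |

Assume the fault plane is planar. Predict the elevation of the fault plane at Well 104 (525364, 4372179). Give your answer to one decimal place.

Let the plane be z = a·x + b·y + c.
Well 102−Well 101: −106a − 92b = 14;  Well 103−Well 101: −44a − 6b = 6.
Solving gives a = −0.137162954, b = 0.005861665.
Then c = 334 − a·525292 − b·4372339 = 46755.42.
At (525364, 4372179): z = −72060.5 + 25628.2 + 46755.42 = 323.2 m.

323.2 m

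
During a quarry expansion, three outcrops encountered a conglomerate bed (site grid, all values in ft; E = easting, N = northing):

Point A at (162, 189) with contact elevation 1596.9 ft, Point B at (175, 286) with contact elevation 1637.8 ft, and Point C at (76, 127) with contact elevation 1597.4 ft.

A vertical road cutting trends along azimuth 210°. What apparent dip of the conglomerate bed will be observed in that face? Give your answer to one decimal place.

Two edge vectors: Point A→Point B = (13, 97, 40.9), Point A→Point C = (-86, -62, 0.5).
Normal n = (Point A→Point B) × (Point A→Point C) = (2584.3, -3523.9, 7536).
So ∂z/∂E = −n_x/n_z = −0.34293 and ∂z/∂N = −n_y/n_z = 0.46761.
Unit vector along 210° is (sin 210°, cos 210°) = (-0.5000, -0.8660).
Slope in that direction = a·(-0.5000) + b·(-0.8660) = −0.23350.
Apparent dip = arctan|0.23350| = 13.1° (true dip is 30.1°, so apparent ≤ true as expected).

13.1°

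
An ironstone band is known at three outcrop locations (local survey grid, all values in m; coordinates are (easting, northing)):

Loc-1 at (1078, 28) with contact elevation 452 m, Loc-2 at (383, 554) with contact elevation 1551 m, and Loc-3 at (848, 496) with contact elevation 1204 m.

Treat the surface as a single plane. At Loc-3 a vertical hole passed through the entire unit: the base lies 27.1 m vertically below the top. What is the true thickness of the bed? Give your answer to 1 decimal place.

15.4 m

Two edge vectors: Loc-1→Loc-2 = (-695, 526, 1099), Loc-1→Loc-3 = (-230, 468, 752).
Normal n = (Loc-1→Loc-2) × (Loc-1→Loc-3) = (-118780, 269870, -204280).
So ∂z/∂E = −n_x/n_z = −0.58146 and ∂z/∂N = −n_y/n_z = 1.32108.
|∇z| = √(a²+b²) = 1.44338, so dip δ = arctan(1.44338) = 55.29°.
True thickness = vertical thickness × cos δ = 27.1 × cos 55.29° = 15.4 m.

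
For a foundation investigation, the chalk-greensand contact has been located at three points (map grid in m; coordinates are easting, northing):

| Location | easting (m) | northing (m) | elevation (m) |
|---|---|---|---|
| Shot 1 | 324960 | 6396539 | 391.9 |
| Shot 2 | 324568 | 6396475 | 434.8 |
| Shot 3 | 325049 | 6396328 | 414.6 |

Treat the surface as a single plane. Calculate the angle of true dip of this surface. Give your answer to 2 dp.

9.51°

Let the plane be z = a·easting + b·northing + c.
Shot 2−Shot 1: −392a − 64b = 42.9;  Shot 3−Shot 1: 89a − 211b = 22.7.
Solving gives a = −0.08595, b = −0.14384.
Gradient magnitude |∇z| = √(a² + b²) = √(0.00739 + 0.02069) = 0.16756.
True dip = arctan(0.16756) = 9.51°, dipping toward NNE (azimuth ≈ 031°).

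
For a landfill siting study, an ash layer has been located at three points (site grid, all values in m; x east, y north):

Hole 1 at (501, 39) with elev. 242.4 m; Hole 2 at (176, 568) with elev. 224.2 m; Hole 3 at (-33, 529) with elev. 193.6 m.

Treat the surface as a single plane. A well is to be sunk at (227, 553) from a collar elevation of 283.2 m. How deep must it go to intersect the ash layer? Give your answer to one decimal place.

52.8 m

Two edge vectors: Hole 1→Hole 2 = (-325, 529, -18.2), Hole 1→Hole 3 = (-534, 490, -48.8).
Normal n = (Hole 1→Hole 2) × (Hole 1→Hole 3) = (-16897.2, -6141.2, 123236).
So ∂z/∂x = −n_x/n_z = 0.13711 and ∂z/∂y = −n_y/n_z = 0.04983.
Intercept c from Hole 1: 242.4 − 68.69 − 1.94 = 171.76.
At (227, 553): z_contact = 31.12 + 27.56 + 171.76 = 230.45 m.
Depth below ground = 283.2 − 230.45 = 52.8 m.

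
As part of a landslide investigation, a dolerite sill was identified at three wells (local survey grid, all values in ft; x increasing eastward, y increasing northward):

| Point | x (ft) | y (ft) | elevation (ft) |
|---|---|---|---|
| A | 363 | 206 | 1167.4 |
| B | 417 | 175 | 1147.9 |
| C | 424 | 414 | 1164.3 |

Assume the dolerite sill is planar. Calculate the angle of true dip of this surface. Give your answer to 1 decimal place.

18.0°

Two edge vectors: A→B = (54, -31, -19.5), A→C = (61, 208, -3.1).
Normal n = (A→B) × (A→C) = (4152.1, -1022.1, 13123).
So ∂z/∂x = −n_x/n_z = −0.31640 and ∂z/∂y = −n_y/n_z = 0.07789.
Gradient magnitude |∇z| = √(a² + b²) = √(0.10011 + 0.00607) = 0.32584.
True dip = arctan(0.32584) = 18.0°, dipping toward ESE (azimuth ≈ 104°).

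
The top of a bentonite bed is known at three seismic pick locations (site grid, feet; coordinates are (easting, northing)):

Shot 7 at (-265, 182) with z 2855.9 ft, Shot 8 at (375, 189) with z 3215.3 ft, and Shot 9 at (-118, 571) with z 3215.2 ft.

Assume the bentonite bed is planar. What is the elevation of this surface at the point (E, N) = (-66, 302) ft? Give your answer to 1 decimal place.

3051.8 ft

Let the plane be z = a·E + b·N + c.
Shot 8−Shot 7: 640a + 7b = 359.4;  Shot 9−Shot 7: 147a + 389b = 359.3.
Solving gives a = 0.55375, b = 0.71439.
Then c = 2855.9 − a·-265 − b·182 = 2872.62.
At (-66, 302): z = −36.5 + 215.7 + 2872.62 = 3051.8 ft.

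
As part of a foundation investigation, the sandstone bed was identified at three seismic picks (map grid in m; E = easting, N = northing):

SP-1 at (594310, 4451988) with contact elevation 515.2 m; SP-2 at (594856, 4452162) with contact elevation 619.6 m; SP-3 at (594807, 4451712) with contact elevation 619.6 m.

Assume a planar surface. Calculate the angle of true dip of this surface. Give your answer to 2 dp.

Let the plane be z = a·E + b·N + c.
SP-2−SP-1: 546a + 174b = 104.4;  SP-3−SP-1: 497a − 276b = 104.4.
Solving gives a = 0.19808, b = −0.02157.
Gradient magnitude |∇z| = √(a² + b²) = √(0.03924 + 0.00047) = 0.19925.
True dip = arctan(0.19925) = 11.27°, dipping toward W (azimuth ≈ 276°).

11.27°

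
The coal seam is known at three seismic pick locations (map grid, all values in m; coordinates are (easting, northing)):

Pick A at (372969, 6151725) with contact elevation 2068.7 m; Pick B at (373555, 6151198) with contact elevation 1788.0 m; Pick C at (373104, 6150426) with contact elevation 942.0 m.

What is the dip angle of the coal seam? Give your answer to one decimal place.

Two edge vectors: Pick A→Pick B = (586, -527, -280.7), Pick A→Pick C = (135, -1299, -1126.7).
Normal n = (Pick A→Pick B) × (Pick A→Pick C) = (229141.6, 622351.7, -690069).
So ∂z/∂E = −n_x/n_z = 0.33206 and ∂z/∂N = −n_y/n_z = 0.90187.
Gradient magnitude |∇z| = √(a² + b²) = √(0.11026 + 0.81337) = 0.96106.
True dip = arctan(0.96106) = 43.9°, dipping toward SSW (azimuth ≈ 200°).

43.9°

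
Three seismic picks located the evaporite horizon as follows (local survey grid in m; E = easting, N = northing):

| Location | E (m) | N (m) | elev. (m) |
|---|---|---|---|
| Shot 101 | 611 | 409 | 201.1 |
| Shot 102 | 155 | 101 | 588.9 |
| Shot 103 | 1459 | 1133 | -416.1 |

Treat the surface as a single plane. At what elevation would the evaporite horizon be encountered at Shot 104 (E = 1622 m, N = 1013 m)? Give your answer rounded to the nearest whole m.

-713 m

Let the plane be z = a·E + b·N + c.
Shot 102−Shot 101: −456a − 308b = 387.8;  Shot 103−Shot 101: 848a + 724b = −617.2.
Solving gives a = −1.31481, b = 0.68752.
Then c = 201.1 − a·611 − b·409 = 723.26.
At (1622, 1013): z = −2132.6 + 696.5 + 723.26 = -712.9 m.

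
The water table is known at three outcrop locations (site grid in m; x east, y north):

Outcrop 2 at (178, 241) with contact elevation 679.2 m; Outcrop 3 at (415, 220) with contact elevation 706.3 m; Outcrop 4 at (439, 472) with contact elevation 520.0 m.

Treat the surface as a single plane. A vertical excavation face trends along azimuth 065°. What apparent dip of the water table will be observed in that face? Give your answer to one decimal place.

Let the plane be z = a·x + b·y + c.
Outcrop 3−Outcrop 2: 237a − 21b = 27.1;  Outcrop 4−Outcrop 2: 261a + 231b = −159.2.
Solving gives a = 0.04843, b = −0.74390.
Unit vector along 065° is (sin 65°, cos 65°) = (0.9063, 0.4226).
Slope in that direction = a·(0.9063) + b·(0.4226) = −0.27049.
Apparent dip = arctan|0.27049| = 15.1° (true dip is 36.7°, so apparent ≤ true as expected).

15.1°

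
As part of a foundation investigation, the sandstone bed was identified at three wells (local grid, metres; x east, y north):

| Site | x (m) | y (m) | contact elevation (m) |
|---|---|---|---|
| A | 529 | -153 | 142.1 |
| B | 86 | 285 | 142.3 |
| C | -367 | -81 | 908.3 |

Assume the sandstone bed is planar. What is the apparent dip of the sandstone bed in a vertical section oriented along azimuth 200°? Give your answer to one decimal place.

50.3°

Let the plane be z = a·x + b·y + c.
B−A: −443a + 438b = 0.2;  C−A: −896a + 72b = 766.2.
Solving gives a = −0.93074, b = −0.94091.
Unit vector along 200° is (sin 200°, cos 200°) = (-0.3420, -0.9397).
Slope in that direction = a·(-0.3420) + b·(-0.9397) = 1.20250.
Apparent dip = arctan|1.20250| = 50.3° (true dip is 52.9°, so apparent ≤ true as expected).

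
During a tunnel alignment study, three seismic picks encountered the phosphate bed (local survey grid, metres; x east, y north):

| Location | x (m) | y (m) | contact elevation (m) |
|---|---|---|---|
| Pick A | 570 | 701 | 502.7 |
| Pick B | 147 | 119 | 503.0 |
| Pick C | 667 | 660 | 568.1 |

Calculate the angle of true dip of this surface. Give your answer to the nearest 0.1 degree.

32.5°

Two edge vectors: Pick A→Pick B = (-423, -582, 0.3), Pick A→Pick C = (97, -41, 65.4).
Normal n = (Pick A→Pick B) × (Pick A→Pick C) = (-38050.5, 27693.3, 73797).
So ∂z/∂x = −n_x/n_z = 0.51561 and ∂z/∂y = −n_y/n_z = −0.37526.
Gradient magnitude |∇z| = √(a² + b²) = √(0.26585 + 0.14082) = 0.63771.
True dip = arctan(0.63771) = 32.5°, dipping toward NW (azimuth ≈ 306°).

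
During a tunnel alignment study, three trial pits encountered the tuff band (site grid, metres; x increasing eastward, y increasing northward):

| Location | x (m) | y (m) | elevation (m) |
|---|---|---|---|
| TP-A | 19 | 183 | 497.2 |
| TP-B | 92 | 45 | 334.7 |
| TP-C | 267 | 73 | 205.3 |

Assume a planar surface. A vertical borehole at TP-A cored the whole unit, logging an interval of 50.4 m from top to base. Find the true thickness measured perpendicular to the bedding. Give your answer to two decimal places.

Let the plane be z = a·x + b·y + c.
TP-B−TP-A: 73a − 138b = −162.5;  TP-C−TP-A: 248a − 110b = −291.9.
Solving gives a = −0.85543, b = 0.72502.
|∇z| = √(a²+b²) = 1.12135, so dip δ = arctan(1.12135) = 48.27°.
True thickness = vertical thickness × cos δ = 50.4 × cos 48.27° = 33.54 m.

33.54 m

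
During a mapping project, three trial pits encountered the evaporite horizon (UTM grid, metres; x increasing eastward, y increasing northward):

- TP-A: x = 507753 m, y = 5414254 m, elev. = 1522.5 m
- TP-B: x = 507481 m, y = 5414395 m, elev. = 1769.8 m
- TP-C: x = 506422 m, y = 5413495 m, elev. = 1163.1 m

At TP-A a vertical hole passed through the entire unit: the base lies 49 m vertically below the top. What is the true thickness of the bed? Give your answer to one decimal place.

32.4 m

Two edge vectors: TP-A→TP-B = (-272, 141, 247.3), TP-A→TP-C = (-1331, -759, -359.4).
Normal n = (TP-A→TP-B) × (TP-A→TP-C) = (137025.3, -426913.1, 394119).
So ∂z/∂x = −n_x/n_z = −0.34767 and ∂z/∂y = −n_y/n_z = 1.08321.
|∇z| = √(a²+b²) = 1.13764, so dip δ = arctan(1.13764) = 48.68°.
True thickness = vertical thickness × cos δ = 49 × cos 48.68° = 32.4 m.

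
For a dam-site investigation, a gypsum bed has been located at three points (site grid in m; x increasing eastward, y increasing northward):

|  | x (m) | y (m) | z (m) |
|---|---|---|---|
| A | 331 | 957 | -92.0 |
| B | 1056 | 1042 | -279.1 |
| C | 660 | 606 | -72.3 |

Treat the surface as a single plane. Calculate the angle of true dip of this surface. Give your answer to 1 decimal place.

19.4°

Two edge vectors: A→B = (725, 85, -187.1), A→C = (329, -351, 19.7).
Normal n = (A→B) × (A→C) = (-63997.6, -75838.4, -282440).
So ∂z/∂x = −n_x/n_z = −0.22659 and ∂z/∂y = −n_y/n_z = −0.26851.
Gradient magnitude |∇z| = √(a² + b²) = √(0.05134 + 0.07210) = 0.35134.
True dip = arctan(0.35134) = 19.4°, dipping toward NE (azimuth ≈ 040°).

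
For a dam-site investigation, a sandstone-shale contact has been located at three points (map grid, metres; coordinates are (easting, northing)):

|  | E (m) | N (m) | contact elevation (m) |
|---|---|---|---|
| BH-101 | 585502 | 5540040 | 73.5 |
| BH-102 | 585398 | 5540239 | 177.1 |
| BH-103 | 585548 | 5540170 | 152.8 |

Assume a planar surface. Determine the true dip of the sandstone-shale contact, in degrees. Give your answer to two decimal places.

Two edge vectors: BH-101→BH-102 = (-104, 199, 103.6), BH-101→BH-103 = (46, 130, 79.3).
Normal n = (BH-101→BH-102) × (BH-101→BH-103) = (2312.7, 13012.8, -22674).
So ∂z/∂E = −n_x/n_z = 0.10200 and ∂z/∂N = −n_y/n_z = 0.57391.
Gradient magnitude |∇z| = √(a² + b²) = √(0.01040 + 0.32937) = 0.58290.
True dip = arctan(0.58290) = 30.24°, dipping toward S (azimuth ≈ 190°).

30.24°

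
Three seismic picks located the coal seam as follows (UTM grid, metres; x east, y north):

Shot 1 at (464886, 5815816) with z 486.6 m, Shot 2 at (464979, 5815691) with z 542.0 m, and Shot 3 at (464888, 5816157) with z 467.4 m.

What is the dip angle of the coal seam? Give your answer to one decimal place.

27.4°

Let the plane be z = a·x + b·y + c.
Shot 2−Shot 1: 93a − 125b = 55.4;  Shot 3−Shot 1: 2a + 341b = −19.2.
Solving gives a = 0.51595, b = −0.05933.
Gradient magnitude |∇z| = √(a² + b²) = √(0.26621 + 0.00352) = 0.51935.
True dip = arctan(0.51935) = 27.4°, dipping toward W (azimuth ≈ 277°).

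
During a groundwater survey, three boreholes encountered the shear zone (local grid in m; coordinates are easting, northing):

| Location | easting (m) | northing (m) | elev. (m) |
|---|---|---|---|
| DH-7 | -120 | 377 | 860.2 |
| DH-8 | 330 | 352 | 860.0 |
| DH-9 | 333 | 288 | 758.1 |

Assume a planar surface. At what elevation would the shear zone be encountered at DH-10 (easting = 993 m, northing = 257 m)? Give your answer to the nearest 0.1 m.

766.9 m

Two edge vectors: DH-7→DH-8 = (450, -25, -0.2), DH-7→DH-9 = (453, -89, -102.1).
Normal n = (DH-7→DH-8) × (DH-7→DH-9) = (2534.7, 45854.4, -28725).
So ∂z/∂easting = −n_x/n_z = 0.08824 and ∂z/∂northing = −n_y/n_z = 1.59632.
Intercept c from DH-7: 860.2 + 10.59 − 601.81 = 268.97.
At (993, 257): z = 87.6 + 410.3 + 268.97 = 766.9 m.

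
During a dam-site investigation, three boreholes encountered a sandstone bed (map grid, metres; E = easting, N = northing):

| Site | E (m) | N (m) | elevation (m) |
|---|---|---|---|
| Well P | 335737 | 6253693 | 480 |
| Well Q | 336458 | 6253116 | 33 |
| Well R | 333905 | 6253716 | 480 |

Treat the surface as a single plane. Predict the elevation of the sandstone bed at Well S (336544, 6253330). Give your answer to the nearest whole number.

Let the plane be z = a·E + b·N + c.
Well Q−Well P: 721a − 577b = −447;  Well R−Well P: −1832a + 23b = 0.
Solving gives a = 0.00988101, b = 0.78704368.
Then c = 480 − a·335737 − b·6253693 = −4924767.00.
At (336544, 6253330): z = 3325.4 + 4921643.9 − 4924767.00 = 202.3 m.

202 m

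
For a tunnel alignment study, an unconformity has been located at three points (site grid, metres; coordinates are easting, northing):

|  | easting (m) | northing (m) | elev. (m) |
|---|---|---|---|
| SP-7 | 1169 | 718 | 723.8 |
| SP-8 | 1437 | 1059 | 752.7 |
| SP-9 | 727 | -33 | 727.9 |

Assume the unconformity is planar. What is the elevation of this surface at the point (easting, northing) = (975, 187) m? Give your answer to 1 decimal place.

780.9 m

Two edge vectors: SP-7→SP-8 = (268, 341, 28.9), SP-7→SP-9 = (-442, -751, 4.1).
Normal n = (SP-7→SP-8) × (SP-7→SP-9) = (23102, -13872.6, -50546).
So ∂z/∂easting = −n_x/n_z = 0.457049 and ∂z/∂northing = −n_y/n_z = −0.274455.
Intercept c from SP-7: 723.8 − 534.29 + 197.06 = 386.57.
At (975, 187): z = 445.6 − 51.3 + 386.57 = 780.9 m.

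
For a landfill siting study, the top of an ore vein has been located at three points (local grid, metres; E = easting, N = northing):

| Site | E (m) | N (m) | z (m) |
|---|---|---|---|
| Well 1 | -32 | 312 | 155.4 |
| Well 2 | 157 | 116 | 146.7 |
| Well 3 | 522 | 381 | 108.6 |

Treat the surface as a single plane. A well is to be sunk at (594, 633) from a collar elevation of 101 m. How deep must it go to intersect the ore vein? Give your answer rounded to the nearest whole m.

Let the plane be z = a·E + b·N + c.
Well 2−Well 1: 189a − 196b = −8.7;  Well 3−Well 1: 554a + 69b = −46.8.
Solving gives a = −0.08035, b = −0.03310.
Then c = 155.4 − a·-32 − b·312 = 163.15.
At (594, 633): z_contact = −47.7 − 21.0 + 163.15 = 94.5 m.
Depth below ground = 101 − 94.5 = 7 m.

7 m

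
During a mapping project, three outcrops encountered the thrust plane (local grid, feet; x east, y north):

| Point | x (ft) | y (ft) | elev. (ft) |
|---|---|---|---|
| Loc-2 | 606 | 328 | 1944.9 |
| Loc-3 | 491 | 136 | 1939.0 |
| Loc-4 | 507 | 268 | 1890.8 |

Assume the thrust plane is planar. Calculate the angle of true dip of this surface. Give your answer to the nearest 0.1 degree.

43.5°

Two edge vectors: Loc-2→Loc-3 = (-115, -192, -5.9), Loc-2→Loc-4 = (-99, -60, -54.1).
Normal n = (Loc-2→Loc-3) × (Loc-2→Loc-4) = (10033.2, -5637.4, -12108).
So ∂z/∂x = −n_x/n_z = 0.82864 and ∂z/∂y = −n_y/n_z = −0.46559.
Gradient magnitude |∇z| = √(a² + b²) = √(0.68665 + 0.21678) = 0.95049.
True dip = arctan(0.95049) = 43.5°, dipping toward WNW (azimuth ≈ 299°).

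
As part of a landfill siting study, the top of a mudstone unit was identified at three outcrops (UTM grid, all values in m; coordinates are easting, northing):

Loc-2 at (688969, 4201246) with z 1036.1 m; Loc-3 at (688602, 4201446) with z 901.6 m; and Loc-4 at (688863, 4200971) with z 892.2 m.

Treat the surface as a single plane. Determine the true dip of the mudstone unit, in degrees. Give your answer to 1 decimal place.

Two edge vectors: Loc-2→Loc-3 = (-367, 200, -134.5), Loc-2→Loc-4 = (-106, -275, -143.9).
Normal n = (Loc-2→Loc-3) × (Loc-2→Loc-4) = (-65767.5, -38554.3, 122125).
So ∂z/∂easting = −n_x/n_z = 0.53853 and ∂z/∂northing = −n_y/n_z = 0.31570.
Gradient magnitude |∇z| = √(a² + b²) = √(0.29001 + 0.09966) = 0.62424.
True dip = arctan(0.62424) = 32.0°, dipping toward WSW (azimuth ≈ 240°).

32.0°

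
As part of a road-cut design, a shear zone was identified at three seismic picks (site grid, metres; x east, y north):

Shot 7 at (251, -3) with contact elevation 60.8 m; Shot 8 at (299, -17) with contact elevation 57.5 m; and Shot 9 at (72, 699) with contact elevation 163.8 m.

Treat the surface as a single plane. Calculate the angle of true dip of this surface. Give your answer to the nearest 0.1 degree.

8.1°

Two edge vectors: Shot 7→Shot 8 = (48, -14, -3.3), Shot 7→Shot 9 = (-179, 702, 103).
Normal n = (Shot 7→Shot 8) × (Shot 7→Shot 9) = (874.6, -4353.3, 31190).
So ∂z/∂x = −n_x/n_z = −0.02804 and ∂z/∂y = −n_y/n_z = 0.13957.
Gradient magnitude |∇z| = √(a² + b²) = √(0.00079 + 0.01948) = 0.14236.
True dip = arctan(0.14236) = 8.1°, dipping toward SSE (azimuth ≈ 169°).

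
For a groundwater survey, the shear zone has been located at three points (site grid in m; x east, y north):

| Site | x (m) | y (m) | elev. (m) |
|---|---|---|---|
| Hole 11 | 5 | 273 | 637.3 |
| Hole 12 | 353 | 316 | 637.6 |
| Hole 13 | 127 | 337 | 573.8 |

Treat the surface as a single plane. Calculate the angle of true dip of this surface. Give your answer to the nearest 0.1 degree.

52.6°

Two edge vectors: Hole 11→Hole 12 = (348, 43, 0.3), Hole 11→Hole 13 = (122, 64, -63.5).
Normal n = (Hole 11→Hole 12) × (Hole 11→Hole 13) = (-2749.7, 22134.6, 17026).
So ∂z/∂x = −n_x/n_z = 0.16150 and ∂z/∂y = −n_y/n_z = −1.30005.
Gradient magnitude |∇z| = √(a² + b²) = √(0.02608 + 1.69012) = 1.31004.
True dip = arctan(1.31004) = 52.6°, dipping toward N (azimuth ≈ 353°).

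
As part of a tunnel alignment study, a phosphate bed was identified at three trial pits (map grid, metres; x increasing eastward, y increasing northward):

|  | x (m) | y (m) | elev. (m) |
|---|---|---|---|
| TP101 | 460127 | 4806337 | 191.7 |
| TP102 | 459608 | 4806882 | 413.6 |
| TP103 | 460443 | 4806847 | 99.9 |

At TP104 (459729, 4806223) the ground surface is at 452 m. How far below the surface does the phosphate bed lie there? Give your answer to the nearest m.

117 m

Let the plane be z = a·x + b·y + c.
TP102−TP101: −519a + 545b = 221.9;  TP103−TP101: 316a + 510b = −91.8.
Solving gives a = −0.37353231, b = 0.05144355.
Then c = 191.7 − a·460127 − b·4806337 = −75191.02.
At (459729, 4806223): z_contact = −171723.6 + 247249.2 − 75191.02 = 334.5 m.
Depth below ground = 452 − 334.5 = 117 m.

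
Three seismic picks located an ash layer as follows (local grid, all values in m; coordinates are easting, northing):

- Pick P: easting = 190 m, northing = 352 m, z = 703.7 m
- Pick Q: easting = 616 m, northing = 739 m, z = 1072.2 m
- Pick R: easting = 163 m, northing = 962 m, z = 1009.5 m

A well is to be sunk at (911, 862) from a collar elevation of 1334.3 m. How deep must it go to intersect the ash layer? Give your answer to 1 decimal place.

Two edge vectors: Pick P→Pick Q = (426, 387, 368.5), Pick P→Pick R = (-27, 610, 305.8).
Normal n = (Pick P→Pick Q) × (Pick P→Pick R) = (-106440.4, -140220.3, 270309).
So ∂z/∂easting = −n_x/n_z = 0.39377 and ∂z/∂northing = −n_y/n_z = 0.51874.
Intercept c from Pick P: 703.7 − 74.82 − 182.60 = 446.29.
At (911, 862): z_contact = 358.73 + 447.15 + 446.29 = 1252.17 m.
Depth below ground = 1334.3 − 1252.17 = 82.1 m.

82.1 m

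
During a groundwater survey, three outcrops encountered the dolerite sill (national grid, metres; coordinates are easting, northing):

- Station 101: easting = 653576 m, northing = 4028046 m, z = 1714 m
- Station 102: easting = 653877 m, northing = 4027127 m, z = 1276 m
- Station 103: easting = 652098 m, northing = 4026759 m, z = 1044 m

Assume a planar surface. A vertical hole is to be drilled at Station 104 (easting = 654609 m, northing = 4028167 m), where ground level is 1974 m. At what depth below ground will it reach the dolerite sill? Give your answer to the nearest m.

Let the plane be z = a·easting + b·northing + c.
Station 102−Station 101: 301a − 919b = −438;  Station 103−Station 101: −1478a − 1287b = −670.
Solving gives a = 0.02980176, b = 0.48636597.
Then c = 1714 − a·653576 − b·4028046 = −1976868.22.
At (654609, 4028167): z_contact = 19508.5 + 1959163.4 − 1976868.22 = 1803.6 m.
Depth below ground = 1974 − 1803.6 = 170 m.

170 m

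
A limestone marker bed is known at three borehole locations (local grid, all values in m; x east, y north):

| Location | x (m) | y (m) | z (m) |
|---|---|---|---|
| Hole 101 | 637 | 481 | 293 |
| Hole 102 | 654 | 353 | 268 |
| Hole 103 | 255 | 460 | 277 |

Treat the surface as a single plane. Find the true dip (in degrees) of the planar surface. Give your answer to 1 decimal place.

11.4°

Two edge vectors: Hole 101→Hole 102 = (17, -128, -25), Hole 101→Hole 103 = (-382, -21, -16).
Normal n = (Hole 101→Hole 102) × (Hole 101→Hole 103) = (1523, 9822, -49253).
So ∂z/∂x = −n_x/n_z = 0.03092 and ∂z/∂y = −n_y/n_z = 0.19942.
Gradient magnitude |∇z| = √(a² + b²) = √(0.00096 + 0.03977) = 0.20180.
True dip = arctan(0.20180) = 11.4°, dipping toward S (azimuth ≈ 189°).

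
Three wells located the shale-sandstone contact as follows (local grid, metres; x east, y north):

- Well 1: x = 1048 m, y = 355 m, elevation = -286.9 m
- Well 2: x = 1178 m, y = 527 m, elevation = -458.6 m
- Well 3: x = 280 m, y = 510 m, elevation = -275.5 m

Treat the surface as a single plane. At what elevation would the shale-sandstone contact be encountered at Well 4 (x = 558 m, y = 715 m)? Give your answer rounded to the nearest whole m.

-503 m

Let the plane be z = a·x + b·y + c.
Well 2−Well 1: 130a + 172b = −171.7;  Well 3−Well 1: −768a + 155b = 11.4.
Solving gives a = −0.18769, b = −0.85640.
Then c = -286.9 − a·1048 − b·355 = 213.82.
At (558, 715): z = −104.7 − 612.3 + 213.82 = -503.2 m.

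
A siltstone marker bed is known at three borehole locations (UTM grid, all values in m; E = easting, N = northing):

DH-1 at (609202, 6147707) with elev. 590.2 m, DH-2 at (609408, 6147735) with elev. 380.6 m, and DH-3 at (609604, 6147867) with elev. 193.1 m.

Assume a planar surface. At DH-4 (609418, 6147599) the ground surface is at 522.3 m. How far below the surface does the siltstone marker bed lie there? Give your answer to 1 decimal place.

167.4 m

Let the plane be z = a·E + b·N + c.
DH-2−DH-1: 206a + 28b = −209.6;  DH-3−DH-1: 402a + 160b = −397.1.
Solving gives a = −1.032860302, b = 0.113186509.
Then c = 590.2 − a·609202 − b·6147707 = −66026.73.
At (609418, 6147599): z_contact = −629443.66 + 695825.27 − 66026.73 = 354.88 m.
Depth below ground = 522.3 − 354.88 = 167.4 m.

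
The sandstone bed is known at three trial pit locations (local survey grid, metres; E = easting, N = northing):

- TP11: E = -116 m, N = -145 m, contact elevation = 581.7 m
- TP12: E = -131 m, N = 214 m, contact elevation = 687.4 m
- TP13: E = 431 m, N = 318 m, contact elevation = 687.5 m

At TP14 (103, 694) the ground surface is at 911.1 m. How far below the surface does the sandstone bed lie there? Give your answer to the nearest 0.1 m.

96.1 m

Two edge vectors: TP11→TP12 = (-15, 359, 105.7), TP11→TP13 = (547, 463, 105.8).
Normal n = (TP11→TP12) × (TP11→TP13) = (-10956.9, 59404.9, -203318).
So ∂z/∂E = −n_x/n_z = −0.05389 and ∂z/∂N = −n_y/n_z = 0.29218.
Intercept c from TP11: 581.7 − 6.25 + 42.37 = 617.81.
At (103, 694): z_contact = −5.55 + 202.77 + 617.81 = 815.03 m.
Depth below ground = 911.1 − 815.03 = 96.1 m.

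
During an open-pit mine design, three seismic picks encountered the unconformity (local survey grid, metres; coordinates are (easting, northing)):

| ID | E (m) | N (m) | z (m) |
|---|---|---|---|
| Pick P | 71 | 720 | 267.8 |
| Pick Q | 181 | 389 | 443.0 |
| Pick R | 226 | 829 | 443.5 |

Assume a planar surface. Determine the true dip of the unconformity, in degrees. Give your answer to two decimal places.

50.82°

Let the plane be z = a·E + b·N + c.
Pick Q−Pick P: 110a − 331b = 175.2;  Pick R−Pick P: 155a + 109b = 175.7.
Solving gives a = 1.22053, b = −0.12369.
Gradient magnitude |∇z| = √(a² + b²) = √(1.48970 + 0.01530) = 1.22678.
True dip = arctan(1.22678) = 50.82°, dipping toward W (azimuth ≈ 276°).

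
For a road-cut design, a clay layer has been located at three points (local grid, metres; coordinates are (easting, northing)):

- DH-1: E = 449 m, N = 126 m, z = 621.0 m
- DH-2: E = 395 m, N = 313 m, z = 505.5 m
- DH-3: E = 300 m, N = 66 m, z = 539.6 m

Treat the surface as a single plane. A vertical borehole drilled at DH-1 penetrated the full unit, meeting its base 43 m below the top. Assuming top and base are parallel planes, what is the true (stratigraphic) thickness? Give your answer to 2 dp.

Two edge vectors: DH-1→DH-2 = (-54, 187, -115.5), DH-1→DH-3 = (-149, -60, -81.4).
Normal n = (DH-1→DH-2) × (DH-1→DH-3) = (-22151.8, 12813.9, 31103).
So ∂z/∂E = −n_x/n_z = 0.71221 and ∂z/∂N = −n_y/n_z = −0.41198.
|∇z| = √(a²+b²) = 0.82278, so dip δ = arctan(0.82278) = 39.45°.
True thickness = vertical thickness × cos δ = 43 × cos 39.45° = 33.21 m.

33.21 m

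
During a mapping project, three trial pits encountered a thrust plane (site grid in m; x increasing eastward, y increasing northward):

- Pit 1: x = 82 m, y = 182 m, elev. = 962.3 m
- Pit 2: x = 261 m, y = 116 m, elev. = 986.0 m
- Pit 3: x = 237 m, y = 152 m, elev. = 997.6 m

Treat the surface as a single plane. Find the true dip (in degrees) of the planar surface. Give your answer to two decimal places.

32.54°

Let the plane be z = a·x + b·y + c.
Pit 2−Pit 1: 179a − 66b = 23.7;  Pit 3−Pit 1: 155a − 30b = 35.3.
Solving gives a = 0.33309, b = 0.54428.
Gradient magnitude |∇z| = √(a² + b²) = √(0.11095 + 0.29624) = 0.63811.
True dip = arctan(0.63811) = 32.54°, dipping toward SSW (azimuth ≈ 211°).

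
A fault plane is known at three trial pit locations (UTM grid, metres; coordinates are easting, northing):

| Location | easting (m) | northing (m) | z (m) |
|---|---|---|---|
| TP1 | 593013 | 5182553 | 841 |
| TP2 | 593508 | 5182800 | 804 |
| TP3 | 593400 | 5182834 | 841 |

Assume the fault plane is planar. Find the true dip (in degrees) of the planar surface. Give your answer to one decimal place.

22.1°

Two edge vectors: TP1→TP2 = (495, 247, -37), TP1→TP3 = (387, 281, 0).
Normal n = (TP1→TP2) × (TP1→TP3) = (10397, -14319, 43506).
So ∂z/∂easting = −n_x/n_z = −0.23898 and ∂z/∂northing = −n_y/n_z = 0.32913.
Gradient magnitude |∇z| = √(a² + b²) = √(0.05711 + 0.10832) = 0.40674.
True dip = arctan(0.40674) = 22.1°, dipping toward SE (azimuth ≈ 144°).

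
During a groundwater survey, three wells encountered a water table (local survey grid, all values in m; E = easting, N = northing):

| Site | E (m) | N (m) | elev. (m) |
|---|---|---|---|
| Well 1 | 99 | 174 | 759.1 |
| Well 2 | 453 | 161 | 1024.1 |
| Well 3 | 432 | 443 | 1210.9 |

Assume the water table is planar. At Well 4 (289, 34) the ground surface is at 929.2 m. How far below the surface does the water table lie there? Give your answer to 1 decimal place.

123.7 m

Two edge vectors: Well 1→Well 2 = (354, -13, 265), Well 1→Well 3 = (333, 269, 451.8).
Normal n = (Well 1→Well 2) × (Well 1→Well 3) = (-77158.4, -71692.2, 99555).
So ∂z/∂E = −n_x/n_z = 0.77503 and ∂z/∂N = −n_y/n_z = 0.72013.
Intercept c from Well 1: 759.1 − 76.73 − 125.30 = 557.07.
At (289, 34): z_contact = 223.98 + 24.48 + 557.07 = 805.54 m.
Depth below ground = 929.2 − 805.54 = 123.7 m.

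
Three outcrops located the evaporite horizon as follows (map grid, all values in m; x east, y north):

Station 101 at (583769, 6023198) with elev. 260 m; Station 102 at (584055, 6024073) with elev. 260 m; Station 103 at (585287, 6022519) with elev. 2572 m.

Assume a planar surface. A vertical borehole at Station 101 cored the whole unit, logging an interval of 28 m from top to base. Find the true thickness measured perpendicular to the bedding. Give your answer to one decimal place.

Two edge vectors: Station 101→Station 102 = (286, 875, 0), Station 101→Station 103 = (1518, -679, 2312).
Normal n = (Station 101→Station 102) × (Station 101→Station 103) = (2023000, -661232, -1522444).
So ∂z/∂x = −n_x/n_z = 1.32878 and ∂z/∂y = −n_y/n_z = −0.43432.
|∇z| = √(a²+b²) = 1.39796, so dip δ = arctan(1.39796) = 54.42°.
True thickness = vertical thickness × cos δ = 28 × cos 54.42° = 16.3 m.

16.3 m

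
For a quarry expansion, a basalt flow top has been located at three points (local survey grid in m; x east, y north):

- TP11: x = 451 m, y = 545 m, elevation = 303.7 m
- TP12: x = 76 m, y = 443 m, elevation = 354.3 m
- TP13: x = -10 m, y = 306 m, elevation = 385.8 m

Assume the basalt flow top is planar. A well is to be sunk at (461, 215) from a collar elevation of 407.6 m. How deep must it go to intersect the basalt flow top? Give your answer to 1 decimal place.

47.0 m

Let the plane be z = a·x + b·y + c.
TP12−TP11: −375a − 102b = 50.6;  TP13−TP11: −461a − 239b = 82.1.
Solving gives a = −0.08730, b = −0.17513.
Then c = 303.7 − a·451 − b·545 = 438.52.
At (461, 215): z_contact = −40.24 − 37.65 + 438.52 = 360.62 m.
Depth below ground = 407.6 − 360.62 = 47.0 m.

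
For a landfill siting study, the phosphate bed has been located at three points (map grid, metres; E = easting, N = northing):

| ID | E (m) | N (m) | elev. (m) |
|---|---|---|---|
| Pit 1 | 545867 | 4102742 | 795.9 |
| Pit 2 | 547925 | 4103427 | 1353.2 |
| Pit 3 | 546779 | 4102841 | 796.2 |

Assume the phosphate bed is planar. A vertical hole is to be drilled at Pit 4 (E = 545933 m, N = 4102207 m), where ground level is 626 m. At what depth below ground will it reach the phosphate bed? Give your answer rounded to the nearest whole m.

Two edge vectors: Pit 1→Pit 2 = (2058, 685, 557.3), Pit 1→Pit 3 = (912, 99, 0.3).
Normal n = (Pit 1→Pit 2) × (Pit 1→Pit 3) = (-54967.2, 507640.2, -420978).
So ∂z/∂E = −n_x/n_z = −0.13057024 and ∂z/∂N = −n_y/n_z = 1.20585921.
Intercept c from Pit 1: 795.9 + 71273.99 − 4947329.24 = −4875259.35.
At (545933, 4102207): z_contact = −71282.6 + 4946684.1 − 4875259.35 = 142.1 m.
Depth below ground = 626 − 142.1 = 484 m.

484 m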